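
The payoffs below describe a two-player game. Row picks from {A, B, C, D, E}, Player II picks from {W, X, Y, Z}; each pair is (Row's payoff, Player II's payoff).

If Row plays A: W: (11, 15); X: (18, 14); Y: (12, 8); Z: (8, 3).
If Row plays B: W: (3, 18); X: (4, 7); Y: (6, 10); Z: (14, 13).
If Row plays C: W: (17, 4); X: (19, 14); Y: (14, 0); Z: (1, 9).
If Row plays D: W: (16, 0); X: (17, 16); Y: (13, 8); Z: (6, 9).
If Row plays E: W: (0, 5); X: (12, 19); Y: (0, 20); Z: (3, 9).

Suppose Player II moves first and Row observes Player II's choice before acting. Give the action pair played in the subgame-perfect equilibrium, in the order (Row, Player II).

Backward induction with Player II moving first.
- W: Row compares 11, 3, 17, 16, 0 and picks C; Player II would get 4.
- X: Row compares 18, 4, 19, 17, 12 and picks C; Player II would get 14.
- Y: Row compares 12, 6, 14, 13, 0 and picks C; Player II would get 0.
- Z: Row compares 8, 14, 1, 6, 3 and picks B; Player II would get 13.
Among 4, 14, 0, 13, the best is 14 at X. Subgame-perfect outcome: (C, X) with payoffs (19, 14).

(C, X)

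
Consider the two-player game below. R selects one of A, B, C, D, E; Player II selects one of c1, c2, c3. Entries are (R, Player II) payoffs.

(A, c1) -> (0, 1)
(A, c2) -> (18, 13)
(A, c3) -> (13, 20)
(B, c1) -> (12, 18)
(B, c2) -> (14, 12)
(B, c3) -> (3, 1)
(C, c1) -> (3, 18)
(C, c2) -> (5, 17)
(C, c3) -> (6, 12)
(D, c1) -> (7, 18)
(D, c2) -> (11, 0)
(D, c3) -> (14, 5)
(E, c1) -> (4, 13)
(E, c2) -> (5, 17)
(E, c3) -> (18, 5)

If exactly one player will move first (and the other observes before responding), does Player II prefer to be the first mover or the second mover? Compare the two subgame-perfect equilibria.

second

If R leads: Player II's best replies are A→c3, B→c1, C→c1, D→c1, E→c2; R's induced payoffs 13, 12, 3, 7, 5; outcome (A, c3), payoffs (13, 20).
If Player II leads: R's best replies are c1→B, c2→A, c3→E; Player II's induced payoffs 18, 13, 5; outcome (B, c1), payoffs (12, 18).
Player II gets 18 moving first and 20 moving second, so Player II prefers to move second.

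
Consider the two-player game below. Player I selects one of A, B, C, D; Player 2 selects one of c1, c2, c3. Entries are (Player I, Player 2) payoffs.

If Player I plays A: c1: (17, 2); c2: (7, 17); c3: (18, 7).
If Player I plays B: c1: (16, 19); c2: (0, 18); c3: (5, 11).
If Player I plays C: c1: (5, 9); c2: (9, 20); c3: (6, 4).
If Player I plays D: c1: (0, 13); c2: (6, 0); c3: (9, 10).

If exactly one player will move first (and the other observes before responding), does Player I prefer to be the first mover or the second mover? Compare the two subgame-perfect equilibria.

first

If Player I leads: Player 2's best replies are A→c2, B→c1, C→c2, D→c1; Player I's induced payoffs 7, 16, 9, 0; outcome (B, c1), payoffs (16, 19).
If Player 2 leads: Player I's best replies are c1→A, c2→C, c3→A; Player 2's induced payoffs 2, 20, 7; outcome (C, c2), payoffs (9, 20).
Player I gets 16 moving first and 9 moving second, so Player I prefers to move first.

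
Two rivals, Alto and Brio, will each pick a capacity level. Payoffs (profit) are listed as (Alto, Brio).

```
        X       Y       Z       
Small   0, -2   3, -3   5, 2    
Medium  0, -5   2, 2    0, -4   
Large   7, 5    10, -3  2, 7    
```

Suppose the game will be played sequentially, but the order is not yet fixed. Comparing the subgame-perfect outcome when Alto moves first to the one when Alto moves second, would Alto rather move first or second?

If Alto leads: Brio's best replies are Small→Z, Medium→Y, Large→Z; Alto's induced payoffs 5, 2, 2; outcome (Small, Z), payoffs (5, 2).
If Brio leads: Alto's best replies are X→Large, Y→Large, Z→Small; Brio's induced payoffs 5, -3, 2; outcome (Large, X), payoffs (7, 5).
Alto gets 5 moving first and 7 moving second, so Alto prefers to move second.

second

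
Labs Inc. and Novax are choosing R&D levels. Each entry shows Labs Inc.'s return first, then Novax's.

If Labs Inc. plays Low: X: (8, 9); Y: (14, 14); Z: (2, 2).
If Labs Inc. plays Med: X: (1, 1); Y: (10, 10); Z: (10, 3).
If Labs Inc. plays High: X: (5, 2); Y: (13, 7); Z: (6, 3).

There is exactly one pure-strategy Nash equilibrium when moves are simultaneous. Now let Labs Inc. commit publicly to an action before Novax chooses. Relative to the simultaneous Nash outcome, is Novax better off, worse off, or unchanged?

unchanged

Solve by backward induction (Labs Inc. leads).
- Low → Novax plays Y (best of 9, 14, 2); Labs Inc. gets 14.
- Med → Novax plays Y (best of 1, 10, 3); Labs Inc. gets 10.
- High → Novax plays Y (best of 2, 7, 3); Labs Inc. gets 13.
Maximizing over 14, 10, 13, Labs Inc. chooses Low. Subgame-perfect outcome: (Low, Y) with payoffs (14, 14).
Under simultaneous play:
Labs Inc.'s best replies: X→Low; Y→Low; Z→Med.
Novax's best replies: Low→Y; Med→Y; High→Y.
The unique mutual best reply is (Low, Y), giving (14, 14).
Novax earns 14 sequentially versus 14 at the Nash outcome: unchanged.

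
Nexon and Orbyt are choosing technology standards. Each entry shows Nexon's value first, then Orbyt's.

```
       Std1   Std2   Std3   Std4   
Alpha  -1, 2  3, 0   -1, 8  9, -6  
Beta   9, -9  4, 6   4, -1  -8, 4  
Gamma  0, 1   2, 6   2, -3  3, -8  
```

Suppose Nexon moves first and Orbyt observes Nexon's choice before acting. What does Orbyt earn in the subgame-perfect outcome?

Backward induction with Nexon moving first.
- Alpha: BR = Std3, leader payoff -1.
- Beta: BR = Std2, leader payoff 4.
- Gamma: BR = Std2, leader payoff 2.
Maximizing over -1, 4, 2, Nexon chooses Beta. Subgame-perfect outcome: (Beta, Std2) with payoffs (4, 6).

6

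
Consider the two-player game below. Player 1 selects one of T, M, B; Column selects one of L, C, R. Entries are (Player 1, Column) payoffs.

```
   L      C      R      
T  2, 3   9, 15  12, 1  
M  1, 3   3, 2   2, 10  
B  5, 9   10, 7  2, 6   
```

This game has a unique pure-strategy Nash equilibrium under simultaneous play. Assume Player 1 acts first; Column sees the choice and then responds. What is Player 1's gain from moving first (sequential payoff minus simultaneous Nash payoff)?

4

Solve by backward induction (Player 1 leads).
- T: Column compares 3, 15, 1 and picks C; Player 1 would get 9.
- M: Column compares 3, 2, 10 and picks R; Player 1 would get 2.
- B: Column compares 9, 7, 6 and picks L; Player 1 would get 5.
Among 9, 2, 5, the best is 9 at T. Subgame-perfect outcome: (T, C) with payoffs (9, 15).
Now find the simultaneous Nash equilibrium.
Player 1's best replies: L→B; C→B; R→T.
Column's best replies: T→C; M→R; B→L.
Only (B, L) has each player best-responding; Nash payoffs (5, 9).
Player 1's commitment gain: 9 − 5 = 4.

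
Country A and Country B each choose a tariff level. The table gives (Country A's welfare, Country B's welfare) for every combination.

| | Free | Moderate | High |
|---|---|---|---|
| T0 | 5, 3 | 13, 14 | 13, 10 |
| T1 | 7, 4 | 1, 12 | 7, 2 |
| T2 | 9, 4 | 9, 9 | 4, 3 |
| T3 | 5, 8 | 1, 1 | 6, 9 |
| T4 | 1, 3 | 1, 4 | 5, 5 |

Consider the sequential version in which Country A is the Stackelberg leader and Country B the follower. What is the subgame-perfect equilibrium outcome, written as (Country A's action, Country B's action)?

(T0, Moderate)

Backward induction with Country A moving first.
- T0: BR = Moderate, leader payoff 13.
- T1: BR = Moderate, leader payoff 1.
- T2: BR = Moderate, leader payoff 9.
- T3: BR = High, leader payoff 6.
- T4: BR = High, leader payoff 5.
Country A's induced payoffs are 13, 1, 9, 6, 5, so Country A commits to T0. Subgame-perfect outcome: (T0, Moderate) with payoffs (13, 14).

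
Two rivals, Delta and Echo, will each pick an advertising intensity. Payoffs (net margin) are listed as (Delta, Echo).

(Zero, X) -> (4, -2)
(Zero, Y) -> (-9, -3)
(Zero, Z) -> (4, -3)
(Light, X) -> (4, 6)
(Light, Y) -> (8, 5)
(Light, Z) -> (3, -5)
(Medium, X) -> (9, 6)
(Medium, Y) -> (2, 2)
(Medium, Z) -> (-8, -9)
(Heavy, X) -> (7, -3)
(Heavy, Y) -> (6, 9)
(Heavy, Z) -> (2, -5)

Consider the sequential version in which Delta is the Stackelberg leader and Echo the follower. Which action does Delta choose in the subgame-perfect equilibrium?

Medium

Echo best-responds to each possible Delta move:
- Zero: BR = X, leader payoff 4.
- Light: BR = X, leader payoff 4.
- Medium: BR = X, leader payoff 9.
- Heavy: BR = Y, leader payoff 6.
Maximizing over 4, 4, 9, 6, Delta chooses Medium. Subgame-perfect outcome: (Medium, X) with payoffs (9, 6).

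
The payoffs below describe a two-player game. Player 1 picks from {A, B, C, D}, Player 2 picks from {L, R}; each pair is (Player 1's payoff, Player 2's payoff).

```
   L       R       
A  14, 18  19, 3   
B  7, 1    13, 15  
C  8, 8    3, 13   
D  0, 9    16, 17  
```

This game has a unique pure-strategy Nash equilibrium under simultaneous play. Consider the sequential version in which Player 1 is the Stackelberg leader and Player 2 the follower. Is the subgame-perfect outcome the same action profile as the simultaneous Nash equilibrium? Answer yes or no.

no

Backward induction with Player 1 moving first.
- A: BR = L, leader payoff 14.
- B: BR = R, leader payoff 13.
- C: BR = R, leader payoff 3.
- D: BR = R, leader payoff 16.
Player 1's induced payoffs are 14, 13, 3, 16, so Player 1 commits to D. Subgame-perfect outcome: (D, R) with payoffs (16, 17).
For the simultaneous game, intersect best replies.
Player 1's best replies: L→A; R→A.
Player 2's best replies: A→L; B→R; C→R; D→R.
The unique mutual best reply is (A, L), giving (14, 18).
Sequential outcome (D, R) differs from the Nash profile (A, L).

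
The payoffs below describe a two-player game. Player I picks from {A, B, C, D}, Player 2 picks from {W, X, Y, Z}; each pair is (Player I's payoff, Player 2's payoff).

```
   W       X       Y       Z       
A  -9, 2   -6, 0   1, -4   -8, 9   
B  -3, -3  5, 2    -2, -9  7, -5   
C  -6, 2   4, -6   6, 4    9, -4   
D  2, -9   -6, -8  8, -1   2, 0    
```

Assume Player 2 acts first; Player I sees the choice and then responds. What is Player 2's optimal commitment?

X

Player I best-responds to each possible Player 2 move:
- W: BR = D, leader payoff -9.
- X: BR = B, leader payoff 2.
- Y: BR = D, leader payoff -1.
- Z: BR = C, leader payoff -4.
Among -9, 2, -1, -4, the best is 2 at X. Subgame-perfect outcome: (B, X) with payoffs (5, 2).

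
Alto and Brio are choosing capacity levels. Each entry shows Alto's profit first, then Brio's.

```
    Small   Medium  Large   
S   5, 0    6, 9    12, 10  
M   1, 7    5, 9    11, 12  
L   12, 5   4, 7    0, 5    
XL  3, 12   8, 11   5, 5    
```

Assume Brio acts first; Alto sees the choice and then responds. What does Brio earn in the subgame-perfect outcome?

11

Alto best-responds to each possible Brio move:
- Small: Alto compares 5, 1, 12, 3 and picks L; Brio would get 5.
- Medium: Alto compares 6, 5, 4, 8 and picks XL; Brio would get 11.
- Large: Alto compares 12, 11, 0, 5 and picks S; Brio would get 10.
Maximizing over 5, 11, 10, Brio chooses Medium. Subgame-perfect outcome: (XL, Medium) with payoffs (8, 11).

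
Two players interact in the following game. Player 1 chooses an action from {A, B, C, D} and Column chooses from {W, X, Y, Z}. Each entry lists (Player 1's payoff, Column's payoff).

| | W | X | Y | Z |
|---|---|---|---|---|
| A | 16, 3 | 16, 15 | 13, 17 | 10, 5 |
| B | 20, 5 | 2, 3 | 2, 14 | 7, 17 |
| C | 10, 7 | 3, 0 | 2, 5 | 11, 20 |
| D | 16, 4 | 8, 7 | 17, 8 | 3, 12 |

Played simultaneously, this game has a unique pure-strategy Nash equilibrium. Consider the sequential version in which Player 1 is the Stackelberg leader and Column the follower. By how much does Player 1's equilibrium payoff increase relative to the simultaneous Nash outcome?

Backward induction with Player 1 moving first.
- A: Column compares 3, 15, 17, 5 and picks Y; Player 1 would get 13.
- B: Column compares 5, 3, 14, 17 and picks Z; Player 1 would get 7.
- C: Column compares 7, 0, 5, 20 and picks Z; Player 1 would get 11.
- D: Column compares 4, 7, 8, 12 and picks Z; Player 1 would get 3.
Maximizing over 13, 7, 11, 3, Player 1 chooses A. Subgame-perfect outcome: (A, Y) with payoffs (13, 17).
Under simultaneous play:
Player 1's best replies: W→B; X→A; Y→D; Z→C.
Column's best replies: A→Y; B→Z; C→Z; D→Z.
Only (C, Z) has each player best-responding; Nash payoffs (11, 20).
Player 1's commitment gain: 13 − 11 = 2.

2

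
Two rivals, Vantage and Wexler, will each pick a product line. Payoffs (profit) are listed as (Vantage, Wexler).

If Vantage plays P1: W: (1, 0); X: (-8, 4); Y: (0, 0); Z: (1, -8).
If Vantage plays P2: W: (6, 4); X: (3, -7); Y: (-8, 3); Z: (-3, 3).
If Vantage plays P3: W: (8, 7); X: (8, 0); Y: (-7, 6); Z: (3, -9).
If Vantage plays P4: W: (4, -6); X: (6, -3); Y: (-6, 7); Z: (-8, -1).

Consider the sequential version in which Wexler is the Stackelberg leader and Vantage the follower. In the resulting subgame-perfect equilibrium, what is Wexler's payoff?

Solve by backward induction (Wexler leads).
- W → Vantage plays P3 (best of 1, 6, 8, 4); Wexler gets 7.
- X → Vantage plays P3 (best of -8, 3, 8, 6); Wexler gets 0.
- Y → Vantage plays P1 (best of 0, -8, -7, -6); Wexler gets 0.
- Z → Vantage plays P3 (best of 1, -3, 3, -8); Wexler gets -9.
Among 7, 0, 0, -9, the best is 7 at W. Subgame-perfect outcome: (P3, W) with payoffs (8, 7).

7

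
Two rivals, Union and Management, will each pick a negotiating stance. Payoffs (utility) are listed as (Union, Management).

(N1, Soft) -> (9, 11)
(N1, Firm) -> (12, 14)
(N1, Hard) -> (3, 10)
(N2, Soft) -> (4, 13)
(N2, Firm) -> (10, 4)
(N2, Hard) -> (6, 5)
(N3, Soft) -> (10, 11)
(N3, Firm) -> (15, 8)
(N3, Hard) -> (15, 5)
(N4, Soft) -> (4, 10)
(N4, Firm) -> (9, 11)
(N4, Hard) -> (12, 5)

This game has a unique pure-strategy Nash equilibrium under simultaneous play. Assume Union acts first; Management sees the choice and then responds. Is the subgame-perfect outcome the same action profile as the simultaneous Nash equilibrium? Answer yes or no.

no

Solve by backward induction (Union leads).
- N1 → Management plays Firm (best of 11, 14, 10); Union gets 12.
- N2 → Management plays Soft (best of 13, 4, 5); Union gets 4.
- N3 → Management plays Soft (best of 11, 8, 5); Union gets 10.
- N4 → Management plays Firm (best of 10, 11, 5); Union gets 9.
Among 12, 4, 10, 9, the best is 12 at N1. Subgame-perfect outcome: (N1, Firm) with payoffs (12, 14).
Under simultaneous play:
Union's best replies: Soft→N3; Firm→N3; Hard→N3.
Management's best replies: N1→Firm; N2→Soft; N3→Soft; N4→Firm.
The unique mutual best reply is (N3, Soft), giving (10, 11).
Sequential outcome (N1, Firm) differs from the Nash profile (N3, Soft).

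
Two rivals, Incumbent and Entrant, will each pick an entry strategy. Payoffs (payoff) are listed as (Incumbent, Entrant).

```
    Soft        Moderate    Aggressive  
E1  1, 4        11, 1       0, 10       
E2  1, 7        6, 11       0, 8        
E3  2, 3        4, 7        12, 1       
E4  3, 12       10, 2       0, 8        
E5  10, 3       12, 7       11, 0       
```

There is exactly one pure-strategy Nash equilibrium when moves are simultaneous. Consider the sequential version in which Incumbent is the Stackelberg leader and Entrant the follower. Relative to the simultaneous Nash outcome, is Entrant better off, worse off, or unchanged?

unchanged

Solve by backward induction (Incumbent leads).
- E1 → Entrant plays Aggressive (best of 4, 1, 10); Incumbent gets 0.
- E2 → Entrant plays Moderate (best of 7, 11, 8); Incumbent gets 6.
- E3 → Entrant plays Moderate (best of 3, 7, 1); Incumbent gets 4.
- E4 → Entrant plays Soft (best of 12, 2, 8); Incumbent gets 3.
- E5 → Entrant plays Moderate (best of 3, 7, 0); Incumbent gets 12.
Among 0, 6, 4, 3, 12, the best is 12 at E5. Subgame-perfect outcome: (E5, Moderate) with payoffs (12, 7).
Under simultaneous play:
Incumbent's best replies: Soft→E5; Moderate→E5; Aggressive→E3.
Entrant's best replies: E1→Aggressive; E2→Moderate; E3→Moderate; E4→Soft; E5→Moderate.
The unique mutual best reply is (E5, Moderate), giving (12, 7).
Entrant earns 7 sequentially versus 7 at the Nash outcome: unchanged.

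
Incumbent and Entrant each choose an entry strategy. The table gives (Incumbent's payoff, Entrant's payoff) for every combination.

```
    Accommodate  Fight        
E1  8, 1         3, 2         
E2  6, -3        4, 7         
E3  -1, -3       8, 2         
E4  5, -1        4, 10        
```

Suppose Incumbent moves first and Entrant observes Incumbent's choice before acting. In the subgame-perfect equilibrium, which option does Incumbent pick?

E3

Work backward from Entrant's decision.
- E1 → Entrant plays Fight (best of 1, 2); Incumbent gets 3.
- E2 → Entrant plays Fight (best of -3, 7); Incumbent gets 4.
- E3 → Entrant plays Fight (best of -3, 2); Incumbent gets 8.
- E4 → Entrant plays Fight (best of -1, 10); Incumbent gets 4.
Maximizing over 3, 4, 8, 4, Incumbent chooses E3. Subgame-perfect outcome: (E3, Fight) with payoffs (8, 2).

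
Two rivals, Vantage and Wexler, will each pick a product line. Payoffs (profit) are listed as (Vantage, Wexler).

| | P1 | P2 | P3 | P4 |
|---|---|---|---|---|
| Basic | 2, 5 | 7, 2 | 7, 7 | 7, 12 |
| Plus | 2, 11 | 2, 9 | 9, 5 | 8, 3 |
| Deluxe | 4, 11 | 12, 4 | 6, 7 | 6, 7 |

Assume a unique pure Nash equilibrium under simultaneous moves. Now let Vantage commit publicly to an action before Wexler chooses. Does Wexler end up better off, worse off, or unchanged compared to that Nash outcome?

better off

Backward induction with Vantage moving first.
- Basic: Wexler compares 5, 2, 7, 12 and picks P4; Vantage would get 7.
- Plus: Wexler compares 11, 9, 5, 3 and picks P1; Vantage would get 2.
- Deluxe: Wexler compares 11, 4, 7, 7 and picks P1; Vantage would get 4.
Vantage's induced payoffs are 7, 2, 4, so Vantage commits to Basic. Subgame-perfect outcome: (Basic, P4) with payoffs (7, 12).
Under simultaneous play:
Vantage's best replies: P1→Deluxe; P2→Deluxe; P3→Plus; P4→Plus.
Wexler's best replies: Basic→P4; Plus→P1; Deluxe→P1.
The unique mutual best reply is (Deluxe, P1), giving (4, 11).
Wexler earns 12 sequentially versus 11 at the Nash outcome: better off.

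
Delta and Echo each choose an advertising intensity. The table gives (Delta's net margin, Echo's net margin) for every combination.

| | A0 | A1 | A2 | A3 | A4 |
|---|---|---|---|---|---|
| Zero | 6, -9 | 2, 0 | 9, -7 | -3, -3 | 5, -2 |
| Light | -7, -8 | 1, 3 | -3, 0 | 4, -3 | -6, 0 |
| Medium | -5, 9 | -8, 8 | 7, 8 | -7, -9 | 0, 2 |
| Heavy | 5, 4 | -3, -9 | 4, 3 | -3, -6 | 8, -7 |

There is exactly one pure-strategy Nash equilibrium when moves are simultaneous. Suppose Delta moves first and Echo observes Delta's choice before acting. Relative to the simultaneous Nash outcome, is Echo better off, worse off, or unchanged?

better off

Backward induction with Delta moving first.
- Zero: BR = A1, leader payoff 2.
- Light: BR = A1, leader payoff 1.
- Medium: BR = A0, leader payoff -5.
- Heavy: BR = A0, leader payoff 5.
Among 2, 1, -5, 5, the best is 5 at Heavy. Subgame-perfect outcome: (Heavy, A0) with payoffs (5, 4).
For the simultaneous game, intersect best replies.
Delta's best replies: A0→Zero; A1→Zero; A2→Zero; A3→Light; A4→Heavy.
Echo's best replies: Zero→A1; Light→A1; Medium→A0; Heavy→A0.
Only (Zero, A1) has each player best-responding; Nash payoffs (2, 0).
Echo earns 4 sequentially versus 0 at the Nash outcome: better off.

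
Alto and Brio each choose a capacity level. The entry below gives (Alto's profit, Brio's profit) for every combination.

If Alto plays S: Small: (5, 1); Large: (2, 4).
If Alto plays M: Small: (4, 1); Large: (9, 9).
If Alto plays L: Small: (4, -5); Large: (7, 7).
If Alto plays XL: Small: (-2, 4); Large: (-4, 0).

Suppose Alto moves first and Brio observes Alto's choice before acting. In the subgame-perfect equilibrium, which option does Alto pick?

Solve by backward induction (Alto leads).
- S: Brio compares 1, 4 and picks Large; Alto would get 2.
- M: Brio compares 1, 9 and picks Large; Alto would get 9.
- L: Brio compares -5, 7 and picks Large; Alto would get 7.
- XL: Brio compares 4, 0 and picks Small; Alto would get -2.
Among 2, 9, 7, -2, the best is 9 at M. Subgame-perfect outcome: (M, Large) with payoffs (9, 9).

M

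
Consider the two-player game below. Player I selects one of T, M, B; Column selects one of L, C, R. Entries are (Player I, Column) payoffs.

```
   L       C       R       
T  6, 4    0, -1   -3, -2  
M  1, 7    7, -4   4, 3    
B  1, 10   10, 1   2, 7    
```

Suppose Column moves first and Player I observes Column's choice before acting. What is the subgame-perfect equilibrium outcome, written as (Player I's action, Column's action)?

(T, L)

Solve by backward induction (Column leads).
- L: Player I compares 6, 1, 1 and picks T; Column would get 4.
- C: Player I compares 0, 7, 10 and picks B; Column would get 1.
- R: Player I compares -3, 4, 2 and picks M; Column would get 3.
Among 4, 1, 3, the best is 4 at L. Subgame-perfect outcome: (T, L) with payoffs (6, 4).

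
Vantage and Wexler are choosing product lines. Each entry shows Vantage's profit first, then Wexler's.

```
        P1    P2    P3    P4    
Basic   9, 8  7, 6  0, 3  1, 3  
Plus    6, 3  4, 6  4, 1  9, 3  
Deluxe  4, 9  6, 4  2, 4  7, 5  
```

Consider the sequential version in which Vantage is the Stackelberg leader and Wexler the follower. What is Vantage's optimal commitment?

Basic

Solve by backward induction (Vantage leads).
- Basic → Wexler plays P1 (best of 8, 6, 3, 3); Vantage gets 9.
- Plus → Wexler plays P2 (best of 3, 6, 1, 3); Vantage gets 4.
- Deluxe → Wexler plays P1 (best of 9, 4, 4, 5); Vantage gets 4.
Maximizing over 9, 4, 4, Vantage chooses Basic. Subgame-perfect outcome: (Basic, P1) with payoffs (9, 8).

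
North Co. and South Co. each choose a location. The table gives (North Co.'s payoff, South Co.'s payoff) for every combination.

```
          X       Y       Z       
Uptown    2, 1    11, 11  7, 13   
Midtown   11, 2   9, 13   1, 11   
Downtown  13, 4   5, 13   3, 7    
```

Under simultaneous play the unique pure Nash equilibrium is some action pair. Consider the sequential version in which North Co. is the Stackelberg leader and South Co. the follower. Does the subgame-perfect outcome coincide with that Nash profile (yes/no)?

no

Solve by backward induction (North Co. leads).
- Uptown: BR = Z, leader payoff 7.
- Midtown: BR = Y, leader payoff 9.
- Downtown: BR = Y, leader payoff 5.
North Co.'s induced payoffs are 7, 9, 5, so North Co. commits to Midtown. Subgame-perfect outcome: (Midtown, Y) with payoffs (9, 13).
For the simultaneous game, intersect best replies.
North Co.'s best replies: X→Downtown; Y→Uptown; Z→Uptown.
South Co.'s best replies: Uptown→Z; Midtown→Y; Downtown→Y.
The unique mutual best reply is (Uptown, Z), giving (7, 13).
Sequential outcome (Midtown, Y) differs from the Nash profile (Uptown, Z).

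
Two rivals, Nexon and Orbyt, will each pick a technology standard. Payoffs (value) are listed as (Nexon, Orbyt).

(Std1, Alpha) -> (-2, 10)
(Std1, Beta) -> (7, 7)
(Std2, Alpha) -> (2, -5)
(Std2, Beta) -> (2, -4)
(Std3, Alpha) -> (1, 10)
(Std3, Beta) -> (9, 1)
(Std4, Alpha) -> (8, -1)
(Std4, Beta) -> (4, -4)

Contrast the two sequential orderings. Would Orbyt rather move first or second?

If Nexon leads: Orbyt's best replies are Std1→Alpha, Std2→Beta, Std3→Alpha, Std4→Alpha; Nexon's induced payoffs -2, 2, 1, 8; outcome (Std4, Alpha), payoffs (8, -1).
If Orbyt leads: Nexon's best replies are Alpha→Std4, Beta→Std3; Orbyt's induced payoffs -1, 1; outcome (Std3, Beta), payoffs (9, 1).
Orbyt gets 1 moving first and -1 moving second, so Orbyt prefers to move first.

first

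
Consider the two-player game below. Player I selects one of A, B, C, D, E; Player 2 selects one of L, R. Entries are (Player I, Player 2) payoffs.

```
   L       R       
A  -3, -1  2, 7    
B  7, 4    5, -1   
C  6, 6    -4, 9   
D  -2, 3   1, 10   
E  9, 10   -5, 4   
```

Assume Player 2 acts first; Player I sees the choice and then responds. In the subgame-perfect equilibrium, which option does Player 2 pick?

L

Work backward from Player I's decision.
- L → Player I plays E (best of -3, 7, 6, -2, 9); Player 2 gets 10.
- R → Player I plays B (best of 2, 5, -4, 1, -5); Player 2 gets -1.
Among 10, -1, the best is 10 at L. Subgame-perfect outcome: (E, L) with payoffs (9, 10).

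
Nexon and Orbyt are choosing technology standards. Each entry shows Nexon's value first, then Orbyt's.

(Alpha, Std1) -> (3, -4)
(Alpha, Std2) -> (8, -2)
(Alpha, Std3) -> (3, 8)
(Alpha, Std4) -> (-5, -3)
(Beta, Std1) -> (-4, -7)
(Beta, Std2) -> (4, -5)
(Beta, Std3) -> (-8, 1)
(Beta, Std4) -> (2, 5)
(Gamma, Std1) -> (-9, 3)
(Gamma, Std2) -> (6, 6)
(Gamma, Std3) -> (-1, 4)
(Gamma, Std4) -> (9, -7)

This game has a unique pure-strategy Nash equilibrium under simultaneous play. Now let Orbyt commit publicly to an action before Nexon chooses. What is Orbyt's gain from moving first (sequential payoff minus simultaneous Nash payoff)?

Solve by backward induction (Orbyt leads).
- Std1 → Nexon plays Alpha (best of 3, -4, -9); Orbyt gets -4.
- Std2 → Nexon plays Alpha (best of 8, 4, 6); Orbyt gets -2.
- Std3 → Nexon plays Alpha (best of 3, -8, -1); Orbyt gets 8.
- Std4 → Nexon plays Gamma (best of -5, 2, 9); Orbyt gets -7.
Maximizing over -4, -2, 8, -7, Orbyt chooses Std3. Subgame-perfect outcome: (Alpha, Std3) with payoffs (3, 8).
Under simultaneous play:
Nexon's best replies: Std1→Alpha; Std2→Alpha; Std3→Alpha; Std4→Gamma.
Orbyt's best replies: Alpha→Std3; Beta→Std4; Gamma→Std2.
The unique mutual best reply is (Alpha, Std3), giving (3, 8).
Orbyt's commitment gain: 8 − 8 = 0.

0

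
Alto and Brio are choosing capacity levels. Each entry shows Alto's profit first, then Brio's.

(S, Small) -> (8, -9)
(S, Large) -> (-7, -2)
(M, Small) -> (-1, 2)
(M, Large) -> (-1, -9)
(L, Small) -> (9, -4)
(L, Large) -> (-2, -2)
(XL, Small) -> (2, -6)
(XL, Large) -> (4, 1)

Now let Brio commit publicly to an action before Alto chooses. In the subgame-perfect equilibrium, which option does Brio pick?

Solve by backward induction (Brio leads).
- Small: Alto compares 8, -1, 9, 2 and picks L; Brio would get -4.
- Large: Alto compares -7, -1, -2, 4 and picks XL; Brio would get 1.
Maximizing over -4, 1, Brio chooses Large. Subgame-perfect outcome: (XL, Large) with payoffs (4, 1).

Large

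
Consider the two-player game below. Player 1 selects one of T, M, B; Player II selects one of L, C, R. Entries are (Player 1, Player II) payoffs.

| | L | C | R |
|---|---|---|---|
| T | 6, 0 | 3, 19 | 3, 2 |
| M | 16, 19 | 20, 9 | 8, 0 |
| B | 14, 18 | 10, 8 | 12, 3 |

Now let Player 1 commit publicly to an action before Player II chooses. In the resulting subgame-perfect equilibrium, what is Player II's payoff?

Player II best-responds to each possible Player 1 move:
- T: BR = C, leader payoff 3.
- M: BR = L, leader payoff 16.
- B: BR = L, leader payoff 14.
Maximizing over 3, 16, 14, Player 1 chooses M. Subgame-perfect outcome: (M, L) with payoffs (16, 19).

19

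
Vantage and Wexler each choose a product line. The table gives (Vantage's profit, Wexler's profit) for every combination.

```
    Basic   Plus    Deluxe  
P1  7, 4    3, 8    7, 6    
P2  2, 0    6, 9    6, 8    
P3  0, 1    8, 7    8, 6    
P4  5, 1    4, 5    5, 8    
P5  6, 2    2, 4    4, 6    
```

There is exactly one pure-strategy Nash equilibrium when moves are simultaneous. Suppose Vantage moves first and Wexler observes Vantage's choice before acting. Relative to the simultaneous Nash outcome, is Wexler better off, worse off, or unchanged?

Wexler best-responds to each possible Vantage move:
- P1 → Wexler plays Plus (best of 4, 8, 6); Vantage gets 3.
- P2 → Wexler plays Plus (best of 0, 9, 8); Vantage gets 6.
- P3 → Wexler plays Plus (best of 1, 7, 6); Vantage gets 8.
- P4 → Wexler plays Deluxe (best of 1, 5, 8); Vantage gets 5.
- P5 → Wexler plays Deluxe (best of 2, 4, 6); Vantage gets 4.
Maximizing over 3, 6, 8, 5, 4, Vantage chooses P3. Subgame-perfect outcome: (P3, Plus) with payoffs (8, 7).
Now find the simultaneous Nash equilibrium.
Vantage's best replies: Basic→P1; Plus→P3; Deluxe→P3.
Wexler's best replies: P1→Plus; P2→Plus; P3→Plus; P4→Deluxe; P5→Deluxe.
Only (P3, Plus) has each player best-responding; Nash payoffs (8, 7).
Wexler earns 7 sequentially versus 7 at the Nash outcome: unchanged.

unchanged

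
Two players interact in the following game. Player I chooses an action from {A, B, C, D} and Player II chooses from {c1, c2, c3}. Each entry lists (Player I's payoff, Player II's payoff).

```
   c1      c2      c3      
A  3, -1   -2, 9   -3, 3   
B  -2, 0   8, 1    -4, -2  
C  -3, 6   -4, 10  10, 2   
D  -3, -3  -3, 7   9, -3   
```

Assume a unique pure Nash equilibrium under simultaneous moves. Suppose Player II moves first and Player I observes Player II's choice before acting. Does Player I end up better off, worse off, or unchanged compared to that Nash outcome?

Backward induction with Player II moving first.
- c1: BR = A, leader payoff -1.
- c2: BR = B, leader payoff 1.
- c3: BR = C, leader payoff 2.
Maximizing over -1, 1, 2, Player II chooses c3. Subgame-perfect outcome: (C, c3) with payoffs (10, 2).
Under simultaneous play:
Player I's best replies: c1→A; c2→B; c3→C.
Player II's best replies: A→c2; B→c2; C→c2; D→c2.
Only (B, c2) has each player best-responding; Nash payoffs (8, 1).
Player I earns 10 sequentially versus 8 at the Nash outcome: better off.

better off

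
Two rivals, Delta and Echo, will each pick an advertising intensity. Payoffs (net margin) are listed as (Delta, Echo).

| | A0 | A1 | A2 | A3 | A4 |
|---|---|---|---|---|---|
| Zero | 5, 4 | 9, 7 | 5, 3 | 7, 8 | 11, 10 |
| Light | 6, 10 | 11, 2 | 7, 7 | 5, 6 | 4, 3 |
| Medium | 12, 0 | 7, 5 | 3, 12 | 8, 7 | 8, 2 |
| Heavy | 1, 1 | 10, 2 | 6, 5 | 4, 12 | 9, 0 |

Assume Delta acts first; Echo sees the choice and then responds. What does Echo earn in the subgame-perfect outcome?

10

Backward induction with Delta moving first.
- Zero: BR = A4, leader payoff 11.
- Light: BR = A0, leader payoff 6.
- Medium: BR = A2, leader payoff 3.
- Heavy: BR = A3, leader payoff 4.
Among 11, 6, 3, 4, the best is 11 at Zero. Subgame-perfect outcome: (Zero, A4) with payoffs (11, 10).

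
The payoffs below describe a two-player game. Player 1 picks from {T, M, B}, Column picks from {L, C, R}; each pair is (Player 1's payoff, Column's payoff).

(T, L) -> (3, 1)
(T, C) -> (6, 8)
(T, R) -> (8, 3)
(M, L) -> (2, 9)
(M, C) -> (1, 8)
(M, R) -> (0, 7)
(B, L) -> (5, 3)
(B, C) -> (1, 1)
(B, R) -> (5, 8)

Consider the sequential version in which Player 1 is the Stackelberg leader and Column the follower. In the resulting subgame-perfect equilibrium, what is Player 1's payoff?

6

Work backward from Column's decision.
- T: Column compares 1, 8, 3 and picks C; Player 1 would get 6.
- M: Column compares 9, 8, 7 and picks L; Player 1 would get 2.
- B: Column compares 3, 1, 8 and picks R; Player 1 would get 5.
Player 1's induced payoffs are 6, 2, 5, so Player 1 commits to T. Subgame-perfect outcome: (T, C) with payoffs (6, 8).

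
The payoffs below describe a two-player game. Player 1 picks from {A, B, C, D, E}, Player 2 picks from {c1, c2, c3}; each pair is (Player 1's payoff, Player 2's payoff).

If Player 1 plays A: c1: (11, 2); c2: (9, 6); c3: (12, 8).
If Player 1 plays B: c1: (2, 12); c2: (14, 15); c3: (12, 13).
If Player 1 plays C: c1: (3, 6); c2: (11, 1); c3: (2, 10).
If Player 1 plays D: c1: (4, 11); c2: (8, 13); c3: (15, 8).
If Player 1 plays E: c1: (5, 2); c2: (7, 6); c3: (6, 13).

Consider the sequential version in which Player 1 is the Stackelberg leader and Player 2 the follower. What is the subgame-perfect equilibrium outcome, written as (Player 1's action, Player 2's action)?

Work backward from Player 2's decision.
- A: Player 2 compares 2, 6, 8 and picks c3; Player 1 would get 12.
- B: Player 2 compares 12, 15, 13 and picks c2; Player 1 would get 14.
- C: Player 2 compares 6, 1, 10 and picks c3; Player 1 would get 2.
- D: Player 2 compares 11, 13, 8 and picks c2; Player 1 would get 8.
- E: Player 2 compares 2, 6, 13 and picks c3; Player 1 would get 6.
Maximizing over 12, 14, 2, 8, 6, Player 1 chooses B. Subgame-perfect outcome: (B, c2) with payoffs (14, 15).

(B, c2)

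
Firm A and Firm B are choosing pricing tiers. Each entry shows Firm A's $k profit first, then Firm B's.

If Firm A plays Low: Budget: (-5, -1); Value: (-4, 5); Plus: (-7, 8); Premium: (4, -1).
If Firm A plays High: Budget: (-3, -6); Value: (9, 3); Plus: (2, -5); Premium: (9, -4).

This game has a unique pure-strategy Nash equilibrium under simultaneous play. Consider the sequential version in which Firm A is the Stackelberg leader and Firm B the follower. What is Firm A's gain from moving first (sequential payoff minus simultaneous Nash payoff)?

0

Solve by backward induction (Firm A leads).
- Low: Firm B compares -1, 5, 8, -1 and picks Plus; Firm A would get -7.
- High: Firm B compares -6, 3, -5, -4 and picks Value; Firm A would get 9.
Among -7, 9, the best is 9 at High. Subgame-perfect outcome: (High, Value) with payoffs (9, 3).
Now find the simultaneous Nash equilibrium.
Firm A's best replies: Budget→High; Value→High; Plus→High; Premium→High.
Firm B's best replies: Low→Plus; High→Value.
The unique mutual best reply is (High, Value), giving (9, 3).
Firm A's commitment gain: 9 − 9 = 0.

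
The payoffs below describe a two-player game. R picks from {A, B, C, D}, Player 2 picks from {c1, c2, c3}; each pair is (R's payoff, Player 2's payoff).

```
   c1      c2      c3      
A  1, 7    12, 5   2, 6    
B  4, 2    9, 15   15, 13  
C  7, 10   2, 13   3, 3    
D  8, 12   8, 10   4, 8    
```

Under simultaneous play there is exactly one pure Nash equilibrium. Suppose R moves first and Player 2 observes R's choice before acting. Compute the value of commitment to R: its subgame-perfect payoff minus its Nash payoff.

Backward induction with R moving first.
- A: BR = c1, leader payoff 1.
- B: BR = c2, leader payoff 9.
- C: BR = c2, leader payoff 2.
- D: BR = c1, leader payoff 8.
R's induced payoffs are 1, 9, 2, 8, so R commits to B. Subgame-perfect outcome: (B, c2) with payoffs (9, 15).
Now find the simultaneous Nash equilibrium.
R's best replies: c1→D; c2→A; c3→B.
Player 2's best replies: A→c1; B→c2; C→c2; D→c1.
The unique mutual best reply is (D, c1), giving (8, 12).
R's commitment gain: 9 − 8 = 1.

1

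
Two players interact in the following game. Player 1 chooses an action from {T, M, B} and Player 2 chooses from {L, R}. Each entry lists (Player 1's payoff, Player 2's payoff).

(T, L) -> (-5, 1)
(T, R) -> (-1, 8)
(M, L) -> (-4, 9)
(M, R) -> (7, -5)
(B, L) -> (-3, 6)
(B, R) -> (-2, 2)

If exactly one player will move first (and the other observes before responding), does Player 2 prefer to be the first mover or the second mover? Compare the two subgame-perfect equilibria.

If Player 1 leads: Player 2's best replies are T→R, M→L, B→L; Player 1's induced payoffs -1, -4, -3; outcome (T, R), payoffs (-1, 8).
If Player 2 leads: Player 1's best replies are L→B, R→M; Player 2's induced payoffs 6, -5; outcome (B, L), payoffs (-3, 6).
Player 2 gets 6 moving first and 8 moving second, so Player 2 prefers to move second.

second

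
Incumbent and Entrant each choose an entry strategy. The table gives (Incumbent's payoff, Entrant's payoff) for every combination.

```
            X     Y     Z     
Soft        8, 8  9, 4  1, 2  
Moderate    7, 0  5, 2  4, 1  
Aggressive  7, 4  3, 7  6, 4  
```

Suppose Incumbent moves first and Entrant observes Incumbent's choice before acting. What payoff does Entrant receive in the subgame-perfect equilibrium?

Entrant best-responds to each possible Incumbent move:
- Soft: BR = X, leader payoff 8.
- Moderate: BR = Y, leader payoff 5.
- Aggressive: BR = Y, leader payoff 3.
Incumbent's induced payoffs are 8, 5, 3, so Incumbent commits to Soft. Subgame-perfect outcome: (Soft, X) with payoffs (8, 8).

8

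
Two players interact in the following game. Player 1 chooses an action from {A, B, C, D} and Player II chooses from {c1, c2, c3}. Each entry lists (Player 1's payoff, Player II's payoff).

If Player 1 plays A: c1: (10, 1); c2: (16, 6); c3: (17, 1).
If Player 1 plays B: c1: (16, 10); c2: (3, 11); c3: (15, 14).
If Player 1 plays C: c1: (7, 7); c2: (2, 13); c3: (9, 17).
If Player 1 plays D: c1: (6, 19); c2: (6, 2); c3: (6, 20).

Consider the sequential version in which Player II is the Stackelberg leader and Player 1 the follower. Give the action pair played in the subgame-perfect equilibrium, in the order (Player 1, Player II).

(B, c1)

Backward induction with Player II moving first.
- c1: BR = B, leader payoff 10.
- c2: BR = A, leader payoff 6.
- c3: BR = A, leader payoff 1.
Maximizing over 10, 6, 1, Player II chooses c1. Subgame-perfect outcome: (B, c1) with payoffs (16, 10).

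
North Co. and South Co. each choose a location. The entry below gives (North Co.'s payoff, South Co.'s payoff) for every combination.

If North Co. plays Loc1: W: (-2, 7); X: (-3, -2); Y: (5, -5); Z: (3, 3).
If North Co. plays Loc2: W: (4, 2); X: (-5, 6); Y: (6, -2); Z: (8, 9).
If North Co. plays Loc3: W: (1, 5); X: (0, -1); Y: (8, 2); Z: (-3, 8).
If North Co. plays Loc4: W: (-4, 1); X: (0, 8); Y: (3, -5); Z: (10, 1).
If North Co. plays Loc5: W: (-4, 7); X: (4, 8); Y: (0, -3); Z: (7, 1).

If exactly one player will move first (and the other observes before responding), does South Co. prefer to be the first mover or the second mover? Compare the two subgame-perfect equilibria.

If North Co. leads: South Co.'s best replies are Loc1→W, Loc2→Z, Loc3→Z, Loc4→X, Loc5→X; North Co.'s induced payoffs -2, 8, -3, 0, 4; outcome (Loc2, Z), payoffs (8, 9).
If South Co. leads: North Co.'s best replies are W→Loc2, X→Loc5, Y→Loc3, Z→Loc4; South Co.'s induced payoffs 2, 8, 2, 1; outcome (Loc5, X), payoffs (4, 8).
South Co. gets 8 moving first and 9 moving second, so South Co. prefers to move second.

second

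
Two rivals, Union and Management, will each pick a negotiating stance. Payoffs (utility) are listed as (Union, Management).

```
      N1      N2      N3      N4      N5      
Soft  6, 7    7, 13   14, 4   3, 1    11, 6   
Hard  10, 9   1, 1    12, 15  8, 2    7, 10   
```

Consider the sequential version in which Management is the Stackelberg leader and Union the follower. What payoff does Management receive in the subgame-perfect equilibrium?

Union best-responds to each possible Management move:
- N1: BR = Hard, leader payoff 9.
- N2: BR = Soft, leader payoff 13.
- N3: BR = Soft, leader payoff 4.
- N4: BR = Hard, leader payoff 2.
- N5: BR = Soft, leader payoff 6.
Among 9, 13, 4, 2, 6, the best is 13 at N2. Subgame-perfect outcome: (Soft, N2) with payoffs (7, 13).

13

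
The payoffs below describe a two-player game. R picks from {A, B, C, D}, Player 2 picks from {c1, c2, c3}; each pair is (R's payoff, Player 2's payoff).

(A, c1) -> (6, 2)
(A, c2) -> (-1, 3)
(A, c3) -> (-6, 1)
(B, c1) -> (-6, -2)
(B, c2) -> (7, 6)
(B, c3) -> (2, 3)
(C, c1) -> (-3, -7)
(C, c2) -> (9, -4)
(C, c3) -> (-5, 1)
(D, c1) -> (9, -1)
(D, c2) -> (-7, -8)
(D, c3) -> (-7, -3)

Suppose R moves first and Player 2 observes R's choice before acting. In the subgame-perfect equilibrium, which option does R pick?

D

Solve by backward induction (R leads).
- A → Player 2 plays c2 (best of 2, 3, 1); R gets -1.
- B → Player 2 plays c2 (best of -2, 6, 3); R gets 7.
- C → Player 2 plays c3 (best of -7, -4, 1); R gets -5.
- D → Player 2 plays c1 (best of -1, -8, -3); R gets 9.
R's induced payoffs are -1, 7, -5, 9, so R commits to D. Subgame-perfect outcome: (D, c1) with payoffs (9, -1).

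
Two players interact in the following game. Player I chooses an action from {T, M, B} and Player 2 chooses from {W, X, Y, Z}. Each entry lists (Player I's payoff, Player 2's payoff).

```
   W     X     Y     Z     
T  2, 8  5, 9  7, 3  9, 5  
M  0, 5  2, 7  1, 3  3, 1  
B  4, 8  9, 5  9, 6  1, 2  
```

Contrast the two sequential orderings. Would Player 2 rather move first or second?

If Player I leads: Player 2's best replies are T→X, M→X, B→W; Player I's induced payoffs 5, 2, 4; outcome (T, X), payoffs (5, 9).
If Player 2 leads: Player I's best replies are W→B, X→B, Y→B, Z→T; Player 2's induced payoffs 8, 5, 6, 5; outcome (B, W), payoffs (4, 8).
Player 2 gets 8 moving first and 9 moving second, so Player 2 prefers to move second.

second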